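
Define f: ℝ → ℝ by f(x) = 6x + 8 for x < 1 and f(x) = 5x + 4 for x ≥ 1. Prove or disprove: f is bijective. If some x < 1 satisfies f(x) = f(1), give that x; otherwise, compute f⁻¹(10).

1/6

Both pieces are strictly increasing (slopes 6 and 5), so each is injective on its own interval.
The left piece maps (−∞, 1) onto (−∞, 14); the right piece maps [1, ∞) onto [9, ∞).
These images overlap. In particular f(1) = 9 (right piece), and solving 6x + 8 = 9 on the left piece gives x = 1/6 < 1.
So f(1/6) = f(1) with 1/6 ≠ 1, and f is not injective, hence not bijective. This x = 1/6 is the requested value below 1.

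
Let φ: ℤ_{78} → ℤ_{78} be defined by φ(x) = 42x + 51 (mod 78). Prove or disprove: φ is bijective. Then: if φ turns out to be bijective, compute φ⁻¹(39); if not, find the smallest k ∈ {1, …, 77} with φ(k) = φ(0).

Recall that φ is injective when φ(u) = φ(v) forces u = v.
We have gcd(42, 78) = 6 > 1. Taking u = 0 and v = 13: φ(0) = 51 and φ(13) = 42·13 + 51 = 597 ≡ 51 (mod 78).
So φ(0) = φ(13) while 0 ≠ 13, therefore φ is not injective, hence not bijective.
Since φ is not bijective, we find the least positive k with φ(k) = φ(0): this means 42k ≡ 0 (mod 78), i.e. 78 ∣ 42k. Since gcd(42, 78) = 6, dividing through by 6 this holds exactly when 13 ∣ 7k, and as gcd(7, 13) = 1, exactly when 13 ∣ k.
The smallest positive such k is 13.

13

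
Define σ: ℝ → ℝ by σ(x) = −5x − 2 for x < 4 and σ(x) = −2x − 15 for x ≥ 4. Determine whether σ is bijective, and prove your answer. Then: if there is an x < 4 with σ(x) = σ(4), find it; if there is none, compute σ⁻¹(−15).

Both pieces are strictly decreasing (slopes −5 and −2), so each is injective on its own interval.
The left piece maps (−∞, 4) onto (−22, ∞); the right piece maps [4, ∞) onto (−∞, −23].
The images leave a gap (−22 has no preimage), so σ is not surjective, hence not bijective.
Because the two images are disjoint, no x < 4 has σ(x) = σ(4), so we compute σ⁻¹(−15): −15 lies in (−22, ∞), so solve −5x − 2 = −15: x = (−15 + 2)/(−5) = 13/5.

13/5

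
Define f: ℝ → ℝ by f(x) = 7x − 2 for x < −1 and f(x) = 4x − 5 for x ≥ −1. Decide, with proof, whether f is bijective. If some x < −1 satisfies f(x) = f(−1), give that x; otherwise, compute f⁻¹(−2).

3/4

Both pieces are strictly increasing (slopes 7 and 4), so each is injective on its own interval.
The left piece maps (−∞, −1) onto (−∞, −9); the right piece maps [−1, ∞) onto [−9, ∞).
Since −9 = −9, the images partition ℝ: f is injective and surjective, hence bijective.
Because the two images are disjoint, no x < −1 has f(x) = f(−1), so we compute f⁻¹(−2): −2 lies in [−9, ∞), so solve 4x − 5 = −2: x = (−2 + 5)/4 = 3/4.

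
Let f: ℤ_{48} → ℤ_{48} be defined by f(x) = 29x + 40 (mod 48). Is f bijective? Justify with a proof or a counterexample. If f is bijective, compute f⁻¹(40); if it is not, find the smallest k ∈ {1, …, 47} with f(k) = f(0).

0

Recall that f is injective if f(s) = f(t) implies s = t.
If f(s) = f(t), then 29s ≡ 29t (mod 48). Because gcd(29, 48) = 1, we may cancel 29 to get s ≡ t (mod 48).
We now compute 29⁻¹ mod 48 explicitly. Euclid's algorithm: 48 = 1·29 + 19, 29 = 1·19 + 10, 19 = 1·10 + 9, 10 = 1·9 + 1; back-substituting gives 1 = 5·29 − 3·48, so 29⁻¹ ≡ 5 (mod 48).
Then y ↦ 5(y − 40) is a two-sided inverse to f, so every y ∈ ℤ_{48} has a preimage.
Hence f is bijective.
Since f is bijective, we compute f⁻¹(40): solve 29x + 40 ≡ 40 (mod 48), i.e. 29x ≡ 0 (mod 48).
Multiplying by 29⁻¹ = 5 gives x ≡ 5·0 = 0 ≡ 0 (mod 48).
Check: f(0) = 29·0 + 40 = 40 ≡ 40 (mod 48).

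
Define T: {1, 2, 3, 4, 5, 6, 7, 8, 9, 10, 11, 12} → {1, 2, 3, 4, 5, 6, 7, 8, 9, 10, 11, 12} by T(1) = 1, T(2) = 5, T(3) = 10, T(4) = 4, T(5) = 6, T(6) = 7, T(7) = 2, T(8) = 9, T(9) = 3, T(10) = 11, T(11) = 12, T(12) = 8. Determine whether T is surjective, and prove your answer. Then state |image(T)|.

12

Every element of the codomain has a preimage: 1 = T(1), 2 = T(7), 3 = T(9), 4 = T(4), 5 = T(2), 6 = T(5), 7 = T(6), 8 = T(12), 9 = T(8), 10 = T(3), 11 = T(10), 12 = T(11).
Therefore T is surjective.
The image of T is {1, 2, 3, 4, 5, 6, 7, 8, 9, 10, 11, 12}, which has 12 elements.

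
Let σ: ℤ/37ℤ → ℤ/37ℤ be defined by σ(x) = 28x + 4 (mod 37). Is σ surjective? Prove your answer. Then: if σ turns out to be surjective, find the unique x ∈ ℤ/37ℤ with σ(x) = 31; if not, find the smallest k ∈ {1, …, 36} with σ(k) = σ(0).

Recall: σ is surjective if every y in the codomain equals σ(x) for some x in the domain.
Since gcd(28, 37) = 1, 28 is invertible modulo 37. Euclid's algorithm: 37 = 1·28 + 9, 28 = 3·9 + 1; back-substituting gives 1 = 4·28 − 3·37, so 28⁻¹ ≡ 4 (mod 37).
For any y ∈ ℤ/37ℤ, x = 4(y − 4) mod 37 satisfies σ(x) = 28·4(y − 4) + 4 ≡ y (since 28·4 ≡ 1 mod 37). So every y has a preimage.
So σ is surjective.
Since σ is surjective, we find σ⁻¹(31): we need 28x ≡ 31 − 4 ≡ 27 (mod 37). Using 28⁻¹ = 4: x ≡ 4·27 = 108 = 2·37 + 34, so x = 34.
Check: σ(34) = 28·34 + 4 = 956 = 25·37 + 31 ≡ 31 (mod 37).

34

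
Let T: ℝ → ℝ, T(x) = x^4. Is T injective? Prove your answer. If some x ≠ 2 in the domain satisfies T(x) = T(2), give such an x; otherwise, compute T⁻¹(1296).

-2

T(2) = 16 = (−2)^4 = T(−2) (since 4 is even), with 2 ≠ −2. So T is not injective.
For the follow-up, such an x exists: taking x = −2 ∈ ℝ gives T(−2) = 16 = T(2) with −2 ≠ 2.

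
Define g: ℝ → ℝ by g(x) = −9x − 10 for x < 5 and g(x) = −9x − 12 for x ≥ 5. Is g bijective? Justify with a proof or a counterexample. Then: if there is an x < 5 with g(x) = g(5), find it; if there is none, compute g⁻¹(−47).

37/9

Both pieces are strictly decreasing (slopes −9 and −9), so each is injective on its own interval.
The left piece maps (−∞, 5) onto (−55, ∞); the right piece maps [5, ∞) onto (−∞, −57].
The images leave a gap (−55 has no preimage), so g is not surjective, hence not bijective.
Because the two images are disjoint, no x < 5 has g(x) = g(5), so we compute g⁻¹(−47): −47 lies in (−55, ∞), so solve −9x − 10 = −47: x = (−47 + 10)/(−9) = 37/9.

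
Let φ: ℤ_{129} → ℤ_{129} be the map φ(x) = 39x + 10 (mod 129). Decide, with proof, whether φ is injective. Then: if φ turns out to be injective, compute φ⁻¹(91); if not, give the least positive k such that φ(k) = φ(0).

43

Recall: φ is injective when φ(x_1) = φ(x_2) forces x_1 = x_2.
We have gcd(39, 129) = 3 > 1. Taking x_1 = 0 and x_2 = 43: φ(0) = 10 and φ(43) = 39·43 + 10 = 1687 ≡ 10 (mod 129).
So φ(0) = φ(43) while 0 ≠ 43, thus φ is not injective.
Since φ is not injective, we find the least positive k with φ(k) = φ(0): this means 39k ≡ 0 (mod 129), i.e. 129 ∣ 39k. Since gcd(39, 129) = 3, dividing through by 3 this holds exactly when 43 ∣ 13k, and as gcd(13, 43) = 1, exactly when 43 ∣ k.
The smallest positive such k is 43.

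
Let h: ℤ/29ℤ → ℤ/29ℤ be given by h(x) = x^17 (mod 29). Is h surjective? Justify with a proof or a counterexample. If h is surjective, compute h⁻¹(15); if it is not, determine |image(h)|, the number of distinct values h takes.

Since 29 is prime, the nonzero elements of ℤ/29ℤ form a cyclic group of order 28.
As gcd(17, 28) = 1, raising to the 17th power is a bijection on this group: if u^17 ≡ v^17 then (uv^{−1})^17 = 1, and the only element of order dividing gcd(17, 28) = 1 is 1, so u = v.
With h(0) = 0 this makes h injective on all of ℤ/29ℤ, hence bijective (finite equal-size domain and codomain). In particular h is surjective.
Since h is surjective, we find the preimage of 15. The inverse of x ↦ x^17 on (ℤ/29ℤ)^× is x ↦ x^5, because 17·5 = 85 = 3·28 + 1 ≡ 1 (mod 28) and x^{28} = 1 for x ≠ 0 (Fermat). So h⁻¹(15) = 15^5 mod 29.
Repeated squaring mod 29: 15^1 ≡ 15, 15^2 ≡ 15² = 225 ≡ 22, 15^4 ≡ 22² = 484 ≡ 20. Since 5 = 4 + 1, 15^5 ≡ 20·15: 20·15 = 300 ≡ 10. So 15^5 ≡ 10 (mod 29).
Hence h⁻¹(15) = 10.

10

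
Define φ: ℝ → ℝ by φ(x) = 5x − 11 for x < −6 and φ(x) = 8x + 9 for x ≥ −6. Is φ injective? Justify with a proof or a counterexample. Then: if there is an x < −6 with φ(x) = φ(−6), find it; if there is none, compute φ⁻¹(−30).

Both pieces are strictly increasing (slopes 5 and 8), so each is injective on its own interval.
The left piece maps (−∞, −6) onto (−∞, −41); the right piece maps [−6, ∞) onto [−39, ∞).
These images are disjoint, so no value is attained by both pieces. Thus φ is injective.
Because the two images are disjoint, no x < −6 has φ(x) = φ(−6), so we compute φ⁻¹(−30): −30 lies in [−39, ∞), so solve 8x + 9 = −30: x = (−30 − 9)/8 = −39/8.

-39/8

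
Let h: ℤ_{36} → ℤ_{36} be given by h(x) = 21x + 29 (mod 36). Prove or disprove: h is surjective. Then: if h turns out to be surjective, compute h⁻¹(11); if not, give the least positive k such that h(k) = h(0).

12

Since gcd(21, 36) = 3, we have 21x ≡ 0 (mod 3) for all x, so h(x) ≡ 2 (mod 3).
But 0 ≢ 2 (mod 3), so 0 ∈ ℤ_{36} has no preimage. Thus h is not surjective.
Since h is not surjective, we find the least positive k with h(k) = h(0): this means 21k ≡ 0 (mod 36), i.e. 36 ∣ 21k. Since gcd(21, 36) = 3, dividing through by 3 this holds exactly when 12 ∣ 7k, and as gcd(7, 12) = 1, exactly when 12 ∣ k.
The smallest positive such k is 12.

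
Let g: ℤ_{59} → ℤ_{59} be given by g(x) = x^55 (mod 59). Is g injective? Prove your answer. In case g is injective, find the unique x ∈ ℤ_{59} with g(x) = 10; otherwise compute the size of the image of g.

Since 59 is prime, the nonzero elements of ℤ_{59} form a cyclic group of order 58.
As gcd(55, 58) = 1, raising to the 55th power is a bijection on this group: if a^55 ≡ b^55 then (ab^{−1})^55 = 1, and the only element of order dividing gcd(55, 58) = 1 is 1, so a = b.
With g(0) = 0 this makes g injective on all of ℤ_{59}, hence bijective (finite equal-size domain and codomain). In particular g is injective.
Since g is injective, we find the preimage of 10. The inverse of x ↦ x^55 on (ℤ_{59})^× is x ↦ x^19, because 55·19 = 1045 = 18·58 + 1 ≡ 1 (mod 58) and x^{58} = 1 for x ≠ 0 (Fermat). So g⁻¹(10) = 10^19 mod 59.
Repeated squaring mod 59: 10^1 ≡ 10, 10^2 ≡ 10² = 100 ≡ 41, 10^4 ≡ 41² = 1681 ≡ 29, 10^8 ≡ 29² = 841 ≡ 15, 10^16 ≡ 15² = 225 ≡ 48. Since 19 = 16 + 2 + 1, 10^19 ≡ 48·41·10: 48·41 = 1968 ≡ 21, then 21·10 = 210 ≡ 33. So 10^19 ≡ 33 (mod 59).
Hence g⁻¹(10) = 33.

33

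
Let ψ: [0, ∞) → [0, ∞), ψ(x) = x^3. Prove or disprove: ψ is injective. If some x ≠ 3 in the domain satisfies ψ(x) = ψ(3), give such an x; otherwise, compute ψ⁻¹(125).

5

On [0, ∞), x ↦ x^3 is strictly increasing, so ψ(x_1) = ψ(x_2) forces x_1 = x_2. Hence ψ is injective.
Since x ↦ x^3 is strictly increasing on [0, ∞), it is injective there, so no x ≠ 3 in the domain has ψ(x) = ψ(3). We therefore compute ψ⁻¹(125) = 125^{1/3} = 5 (indeed 5^3 = 125).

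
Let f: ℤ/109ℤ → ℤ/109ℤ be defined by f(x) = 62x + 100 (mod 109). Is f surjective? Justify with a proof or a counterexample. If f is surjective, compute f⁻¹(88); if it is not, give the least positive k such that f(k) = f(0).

42

Since gcd(62, 109) = 1, 62 is invertible modulo 109. Euclid's algorithm: 109 = 1·62 + 47, 62 = 1·47 + 15, 47 = 3·15 + 2, 15 = 7·2 + 1; back-substituting gives 1 = 51·62 − 29·109, so 62⁻¹ ≡ 51 (mod 109).
Then y ↦ 51(y − 100) is a two-sided inverse to f, so every y ∈ ℤ/109ℤ has a preimage.
Thus f is surjective.
Since f is surjective, we find f⁻¹(88): we need 62x ≡ 88 − 100 ≡ 97 (mod 109). Using 62⁻¹ = 51: x ≡ 51·97 = 4947 = 45·109 + 42, so x = 42.
Check: f(42) = 62·42 + 100 = 2704 = 24·109 + 88 ≡ 88 (mod 109).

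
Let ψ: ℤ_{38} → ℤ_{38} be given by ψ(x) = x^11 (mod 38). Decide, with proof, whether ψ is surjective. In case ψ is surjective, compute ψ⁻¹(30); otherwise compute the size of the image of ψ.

26

Computing x^11 mod 38 for each x (by repeated squaring, reducing mod 38 at every step), the values ψ(0), ψ(1), …, ψ(37) are: 0, 1, 34, 29, 16, 25, 36, 11, 12, 5, 14, 7, 8, 21, 32, 3, 28, 23, 18, 19, 20, 15, 10, 35, 6, 17, 30, 31, 24, 33, 26, 27, 2, 13, 22, 9, 4, 37.
Every element of ℤ_{38} appears exactly once in this list, so ψ is a bijection, and in particular surjective.
Since ψ is surjective, we read off the preimage of 30 from the same table: ψ(26) = 30, so ψ⁻¹(30) = 26.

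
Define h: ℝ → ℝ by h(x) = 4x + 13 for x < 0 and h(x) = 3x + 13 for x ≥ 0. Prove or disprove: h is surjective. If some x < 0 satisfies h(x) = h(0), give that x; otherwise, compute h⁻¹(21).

8/3

Both pieces are strictly increasing (slopes 4 and 3), so each is injective on its own interval.
The left piece maps (−∞, 0) onto (−∞, 13); the right piece maps [0, ∞) onto [13, ∞).
These images together cover ℝ, so h is surjective.
Because the two images are disjoint, no x < 0 has h(x) = h(0), so we compute h⁻¹(21): 21 lies in [13, ∞), so solve 3x + 13 = 21: x = (21 − 13)/3 = 8/3.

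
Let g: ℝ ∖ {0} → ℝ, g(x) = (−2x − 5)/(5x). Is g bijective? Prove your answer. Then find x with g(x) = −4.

5/18

If g(x) = −2/5, cross-multiplying gives 5(−2x − 5) = −2(5x), which simplifies to −25 = 0 — false.  So −2/5 has no preimage and g is not surjective.
So g is not bijective.
Solving g(x) = −4: cross-multiplying gives −2x − 5 = −4(5x), which rearranges to 18x = 5, so x = 5/18.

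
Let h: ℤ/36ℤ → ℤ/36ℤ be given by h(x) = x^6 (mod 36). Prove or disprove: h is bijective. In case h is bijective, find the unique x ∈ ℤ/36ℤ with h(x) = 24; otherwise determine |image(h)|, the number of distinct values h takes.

4

h(2): Repeated squaring mod 36: 2^1 ≡ 2, 2^2 ≡ 2² = 4, 2^4 ≡ 4² = 16. Since 6 = 4 + 2, 2^6 ≡ 16·4: 16·4 = 64 ≡ 28. So 2^6 ≡ 28 (mod 36).
h(4): Repeated squaring mod 36: 4^1 ≡ 4, 4^2 ≡ 4² = 16, 4^4 ≡ 16² = 256 ≡ 4. Since 6 = 4 + 2, 4^6 ≡ 4·16: 4·16 = 64 ≡ 28. So 4^6 ≡ 28 (mod 36).
So h(2) = h(4) = 28 while 2 ≠ 4, thus h is not injective, hence not bijective.
Since h is not bijective, we determine |image(h)|. Computing x^6 mod 36 for each x (by repeated squaring, reducing mod 36 at every step), the values h(0), h(1), …, h(35) are: 0, 1, 28, 9, 28, 1, 0, 1, 28, 9, 28, 1, 0, 1, 28, 9, 28, 1, 0, 1, 28, 9, 28, 1, 0, 1, 28, 9, 28, 1, 0, 1, 28, 9, 28, 1.
The distinct values are {0, 1, 9, 28}; there are 4 of them.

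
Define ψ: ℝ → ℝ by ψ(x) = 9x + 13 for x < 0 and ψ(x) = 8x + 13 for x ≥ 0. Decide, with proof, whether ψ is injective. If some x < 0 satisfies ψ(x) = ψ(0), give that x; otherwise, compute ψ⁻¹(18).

Both pieces are strictly increasing (slopes 9 and 8), so each is injective on its own interval.
The left piece maps (−∞, 0) onto (−∞, 13); the right piece maps [0, ∞) onto [13, ∞).
These images are disjoint, so no value is attained by both pieces. Thus ψ is injective.
Because the two images are disjoint, no x < 0 has ψ(x) = ψ(0), so we compute ψ⁻¹(18): 18 lies in [13, ∞), so solve 8x + 13 = 18: x = (18 − 13)/8 = 5/8.

5/8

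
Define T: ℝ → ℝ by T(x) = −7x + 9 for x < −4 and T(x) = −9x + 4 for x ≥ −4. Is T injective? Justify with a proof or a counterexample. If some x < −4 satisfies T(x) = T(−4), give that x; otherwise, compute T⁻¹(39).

-31/7

Both pieces are strictly decreasing (slopes −7 and −9), so each is injective on its own interval.
The left piece maps (−∞, −4) onto (37, ∞); the right piece maps [−4, ∞) onto (−∞, 40].
These images overlap. In particular T(−4) = 40 (right piece), and solving −7x + 9 = 40 on the left piece gives x = −31/7 < −4.
So T(−31/7) = T(−4) with −31/7 ≠ −4, and T is not injective. This x = −31/7 is the requested value below −4.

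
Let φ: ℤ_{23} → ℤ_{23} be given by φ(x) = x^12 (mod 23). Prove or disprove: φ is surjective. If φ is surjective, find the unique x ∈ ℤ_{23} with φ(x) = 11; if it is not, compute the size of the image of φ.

φ(11): Repeated squaring mod 23: 11^1 ≡ 11, 11^2 ≡ 11² = 121 ≡ 6, 11^4 ≡ 6² = 36 ≡ 13, 11^8 ≡ 13² = 169 ≡ 8. Since 12 = 8 + 4, 11^12 ≡ 8·13: 8·13 = 104 ≡ 12. So 11^12 ≡ 12 (mod 23).
φ(12): Repeated squaring mod 23: 12^1 ≡ 12, 12^2 ≡ 12² = 144 ≡ 6, 12^4 ≡ 6² = 36 ≡ 13, 12^8 ≡ 13² = 169 ≡ 8. Since 12 = 8 + 4, 12^12 ≡ 8·13: 8·13 = 104 ≡ 12. So 12^12 ≡ 12 (mod 23).
So φ(11) = φ(12) = 12 while 11 ≠ 12, hence φ is not injective.
A non-injective map from the 23-element set ℤ_{23} to itself takes at most 22 distinct values, so it cannot be surjective. So φ is not surjective.
Since φ is not surjective, we determine |image(φ)|. Computing x^12 mod 23 for each x (by repeated squaring, reducing mod 23 at every step), the values φ(0), φ(1), …, φ(22) are: 0, 1, 2, 3, 4, 18, 6, 16, 8, 9, 13, 12, 12, 13, 9, 8, 16, 6, 18, 4, 3, 2, 1.
The distinct values are {0, 1, 2, 3, 4, 6, 8, 9, 12, 13, 16, 18}; there are 12 of them.

12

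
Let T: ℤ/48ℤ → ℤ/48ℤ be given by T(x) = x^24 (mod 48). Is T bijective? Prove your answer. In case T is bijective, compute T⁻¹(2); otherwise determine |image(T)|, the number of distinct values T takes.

4

T(2): Repeated squaring mod 48: 2^1 ≡ 2, 2^2 ≡ 2² = 4, 2^4 ≡ 4² = 16, 2^8 ≡ 16² = 256 ≡ 16, 2^16 ≡ 16² = 256 ≡ 16. Since 24 = 16 + 8, 2^24 ≡ 16·16: 16·16 = 256 ≡ 16. So 2^24 ≡ 16 (mod 48).
T(4): Repeated squaring mod 48: 4^1 ≡ 4, 4^2 ≡ 4² = 16, 4^4 ≡ 16² = 256 ≡ 16, 4^8 ≡ 16² = 256 ≡ 16, 4^16 ≡ 16² = 256 ≡ 16. Since 24 = 16 + 8, 4^24 ≡ 16·16: 16·16 = 256 ≡ 16. So 4^24 ≡ 16 (mod 48).
So T(2) = T(4) = 16 while 2 ≠ 4, thus T is not injective, hence not bijective.
Since T is not bijective, we determine |image(T)|. Computing x^24 mod 48 for each x (by repeated squaring, reducing mod 48 at every step), the values T(0), T(1), …, T(47) are: 0, 1, 16, 33, 16, 1, 0, 1, 16, 33, 16, 1, 0, 1, 16, 33, 16, 1, 0, 1, 16, 33, 16, 1, 0, 1, 16, 33, 16, 1, 0, 1, 16, 33, 16, 1, 0, 1, 16, 33, 16, 1, 0, 1, 16, 33, 16, 1.
The distinct values are {0, 1, 16, 33}; there are 4 of them.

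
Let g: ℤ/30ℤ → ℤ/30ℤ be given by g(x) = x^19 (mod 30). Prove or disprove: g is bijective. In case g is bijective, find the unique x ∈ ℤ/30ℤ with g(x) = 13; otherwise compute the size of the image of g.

Computing x^19 mod 30 for each x (by repeated squaring, reducing mod 30 at every step), the values g(0), g(1), …, g(29) are: 0, 1, 8, 27, 4, 5, 6, 13, 2, 9, 10, 11, 18, 7, 14, 15, 16, 23, 12, 19, 20, 21, 28, 17, 24, 25, 26, 3, 22, 29.
Every element of ℤ/30ℤ appears exactly once in this list, so g is a bijection, and in particular bijective.
Since g is bijective, we read off the preimage of 13 from the same table: g(7) = 13, so g⁻¹(13) = 7.

7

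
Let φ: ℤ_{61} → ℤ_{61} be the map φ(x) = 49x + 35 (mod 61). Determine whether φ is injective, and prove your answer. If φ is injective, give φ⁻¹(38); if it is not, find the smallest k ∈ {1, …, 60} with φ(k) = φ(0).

Recall: φ is injective if φ(u) = φ(v) implies u = v.
Suppose φ(u) = φ(v) in ℤ_{61}. Then 49u + 35 ≡ 49v + 35 (mod 61), so 49(u − v) ≡ 0 (mod 61).
Since gcd(49, 61) = 1, 49 is invertible modulo 61, so u − v ≡ 0 (mod 61), i.e. u = v.
Thus φ is injective.
We now compute 49⁻¹ mod 61 explicitly. Euclid's algorithm: 61 = 1·49 + 12, 49 = 4·12 + 1; back-substituting gives 1 = 5·49 − 4·61, so 49⁻¹ ≡ 5 (mod 61).
Since φ is injective, we compute φ⁻¹(38): solve 49x + 35 ≡ 38 (mod 61), i.e. 49x ≡ 3 (mod 61).
Multiplying by 49⁻¹ = 5 gives x ≡ 5·3 = 15 ≡ 15 (mod 61).
Check: φ(15) = 49·15 + 35 = 770 = 12·61 + 38 ≡ 38 (mod 61).

15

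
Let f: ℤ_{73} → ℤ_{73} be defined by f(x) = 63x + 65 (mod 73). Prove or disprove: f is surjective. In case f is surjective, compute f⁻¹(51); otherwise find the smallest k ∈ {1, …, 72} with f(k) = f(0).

Since gcd(63, 73) = 1, 63 is invertible modulo 73. Euclid's algorithm: 73 = 1·63 + 10, 63 = 6·10 + 3, 10 = 3·3 + 1; back-substituting gives 1 = 51·63 − 44·73, so 63⁻¹ ≡ 51 (mod 73).
Then y ↦ 51(y − 65) is a two-sided inverse to f, so every y ∈ ℤ_{73} has a preimage.
Therefore f is surjective.
Since f is surjective, we find f⁻¹(51): we need 63x ≡ 51 − 65 ≡ 59 (mod 73). Using 63⁻¹ = 51: x ≡ 51·59 = 3009 = 41·73 + 16, so x = 16.
Check: f(16) = 63·16 + 65 = 1073 = 14·73 + 51 ≡ 51 (mod 73).

16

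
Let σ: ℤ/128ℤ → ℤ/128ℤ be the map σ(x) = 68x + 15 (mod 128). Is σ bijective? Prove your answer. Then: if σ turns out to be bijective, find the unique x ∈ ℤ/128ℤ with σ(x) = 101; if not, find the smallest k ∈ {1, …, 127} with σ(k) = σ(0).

32

By definition, injectivity means: for all s, t in the domain, σ(s) = σ(t) implies s = t.
We have gcd(68, 128) = 4 > 1. Taking s = 0 and t = 32: σ(0) = 15 and σ(32) = 68·32 + 15 = 2191 ≡ 15 (mod 128).
So σ(0) = σ(32) while 0 ≠ 32, thus σ is not injective, hence not bijective.
Since σ is not bijective, we find the least positive k with σ(k) = σ(0): this means 68k ≡ 0 (mod 128), i.e. 128 ∣ 68k. Since gcd(68, 128) = 4, dividing through by 4 this holds exactly when 32 ∣ 17k, and as gcd(17, 32) = 1, exactly when 32 ∣ k.
The smallest positive such k is 32.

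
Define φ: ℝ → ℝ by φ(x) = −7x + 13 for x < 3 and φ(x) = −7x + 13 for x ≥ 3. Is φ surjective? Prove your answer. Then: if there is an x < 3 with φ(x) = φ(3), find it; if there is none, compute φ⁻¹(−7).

20/7

Both pieces are strictly decreasing (slopes −7 and −7), so each is injective on its own interval.
The left piece maps (−∞, 3) onto (−8, ∞); the right piece maps [3, ∞) onto (−∞, −8].
These images together cover ℝ, so φ is surjective.
Because the two images are disjoint, no x < 3 has φ(x) = φ(3), so we compute φ⁻¹(−7): −7 lies in (−8, ∞), so solve −7x + 13 = −7: x = (−7 − 13)/(−7) = 20/7.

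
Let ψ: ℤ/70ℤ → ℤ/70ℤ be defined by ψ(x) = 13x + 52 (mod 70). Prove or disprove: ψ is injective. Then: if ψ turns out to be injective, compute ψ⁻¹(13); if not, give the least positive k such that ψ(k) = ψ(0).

67

If ψ(s) = ψ(t), then 13s ≡ 13t (mod 70). Because gcd(13, 70) = 1, we may cancel 13 to get s ≡ t (mod 70).
So ψ is injective.
We now compute 13⁻¹ mod 70 explicitly. Euclid's algorithm: 70 = 5·13 + 5, 13 = 2·5 + 3, 5 = 1·3 + 2, 3 = 1·2 + 1; back-substituting gives 1 = 27·13 − 5·70, so 13⁻¹ ≡ 27 (mod 70).
Since ψ is injective, we compute ψ⁻¹(13): solve 13x + 52 ≡ 13 (mod 70), i.e. 13x ≡ 31 (mod 70).
Multiplying by 13⁻¹ = 27 gives x ≡ 27·31 = 837 = 11·70 + 67 ≡ 67 (mod 70).
Check: ψ(67) = 13·67 + 52 = 923 = 13·70 + 13 ≡ 13 (mod 70).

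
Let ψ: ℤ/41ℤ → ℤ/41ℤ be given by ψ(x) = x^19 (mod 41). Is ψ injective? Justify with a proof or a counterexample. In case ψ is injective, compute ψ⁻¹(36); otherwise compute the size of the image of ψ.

8

Since 41 is prime, the nonzero elements of ℤ/41ℤ form a cyclic group of order 40.
As gcd(19, 40) = 1, raising to the 19th power is a bijection on this group: if u^19 ≡ v^19 then (uv^{−1})^19 = 1, and the only element of order dividing gcd(19, 40) = 1 is 1, so u = v.
With ψ(0) = 0 this makes ψ injective on all of ℤ/41ℤ, hence bijective (finite equal-size domain and codomain). In particular ψ is injective.
Since ψ is injective, we find the preimage of 36. The inverse of x ↦ x^19 on (ℤ/41ℤ)^× is x ↦ x^19, because 19·19 = 361 = 9·40 + 1 ≡ 1 (mod 40) and x^{40} = 1 for x ≠ 0 (Fermat). So ψ⁻¹(36) = 36^19 mod 41.
Repeated squaring mod 41: 36^1 ≡ 36, 36^2 ≡ 36² = 1296 ≡ 25, 36^4 ≡ 25² = 625 ≡ 10, 36^8 ≡ 10² = 100 ≡ 18, 36^16 ≡ 18² = 324 ≡ 37. Since 19 = 16 + 2 + 1, 36^19 ≡ 37·25·36: 37·25 = 925 ≡ 23, then 23·36 = 828 ≡ 8. So 36^19 ≡ 8 (mod 41).
Hence ψ⁻¹(36) = 8.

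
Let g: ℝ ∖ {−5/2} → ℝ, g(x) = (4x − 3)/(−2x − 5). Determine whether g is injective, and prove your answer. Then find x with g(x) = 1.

Suppose g(s) = g(t). Cross-multiplying: (4s − 3)(−2t − 5) = (4t − 3)(−2s − 5).
Expanding both sides and cancelling the symmetric terms leaves −26·(s − t) = 0. Since −26 ≠ 0, s = t. Hence g is injective.
Solving g(x) = 1: cross-multiplying gives 4x − 3 = 1(−2x − 5), which rearranges to 6x = −2, so x = −1/3.

-1/3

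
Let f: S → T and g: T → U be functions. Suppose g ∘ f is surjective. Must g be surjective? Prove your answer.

surjective

Let c ∈ U. Since g ∘ f is surjective, some a ∈ S has g(f(a)) = c. Then b = f(a) ∈ T satisfies g(b) = c. So g is surjective.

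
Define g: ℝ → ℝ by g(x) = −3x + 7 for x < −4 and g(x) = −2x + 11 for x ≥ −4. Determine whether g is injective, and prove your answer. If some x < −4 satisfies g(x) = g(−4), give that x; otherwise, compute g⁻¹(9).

1

Both pieces are strictly decreasing (slopes −3 and −2), so each is injective on its own interval.
The left piece maps (−∞, −4) onto (19, ∞); the right piece maps [−4, ∞) onto (−∞, 19].
These images are disjoint, so no value is attained by both pieces. Therefore g is injective.
Because the two images are disjoint, no x < −4 has g(x) = g(−4), so we compute g⁻¹(9): 9 lies in (−∞, 19], so solve −2x + 11 = 9: x = (9 − 11)/(−2) = 1.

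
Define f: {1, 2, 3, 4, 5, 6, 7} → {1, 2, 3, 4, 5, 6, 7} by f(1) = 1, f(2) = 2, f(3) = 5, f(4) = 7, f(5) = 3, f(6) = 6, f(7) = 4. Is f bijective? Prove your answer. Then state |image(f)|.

7

The values 1, 2, 5, 7, 3, 6, 4 are a permutation of {1, 2, 3, 4, 5, 6, 7}: each element appears exactly once.
So f is injective and surjective, hence bijective.
The image of f is {1, 2, 3, 4, 5, 6, 7}, which has 7 elements.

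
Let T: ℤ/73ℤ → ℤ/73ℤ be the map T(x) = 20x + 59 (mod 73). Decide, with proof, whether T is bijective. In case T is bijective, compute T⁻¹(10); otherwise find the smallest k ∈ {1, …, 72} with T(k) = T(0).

45

Suppose T(a) = T(b) in ℤ/73ℤ. Then 20a + 59 ≡ 20b + 59 (mod 73), hence 20(a − b) ≡ 0 (mod 73).
Since gcd(20, 73) = 1, 20 is invertible modulo 73, hence a − b ≡ 0 (mod 73), i.e. a = b.
We now compute 20⁻¹ mod 73 explicitly. Euclid's algorithm: 73 = 3·20 + 13, 20 = 1·13 + 7, 13 = 1·7 + 6, 7 = 1·6 + 1; back-substituting gives 1 = 11·20 − 3·73, so 20⁻¹ ≡ 11 (mod 73).
For any y ∈ ℤ/73ℤ, x = 11(y − 59) mod 73 satisfies T(x) = 20·11(y − 59) + 59 ≡ y (since 20·11 ≡ 1 mod 73). So every y has a preimage.
Hence T is bijective.
Since T is bijective, we find T⁻¹(10): we need 20x ≡ 10 − 59 ≡ 24 (mod 73). Using 20⁻¹ = 11: x ≡ 11·24 = 264 = 3·73 + 45, so x = 45.
Check: T(45) = 20·45 + 59 = 959 = 13·73 + 10 ≡ 10 (mod 73).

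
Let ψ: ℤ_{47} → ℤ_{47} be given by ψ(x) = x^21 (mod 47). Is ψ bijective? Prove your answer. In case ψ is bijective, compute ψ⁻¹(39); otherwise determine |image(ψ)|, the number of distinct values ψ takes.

10

Since 47 is prime, the nonzero elements of ℤ_{47} form a cyclic group of order 46.
As gcd(21, 46) = 1, raising to the 21st power is a bijection on this group: if s^21 ≡ t^21 then (st^{−1})^21 = 1, and the only element of order dividing gcd(21, 46) = 1 is 1, so s = t.
With ψ(0) = 0 this makes ψ injective on all of ℤ_{47}, hence bijective (finite equal-size domain and codomain). In particular ψ is bijective.
Since ψ is bijective, we find the preimage of 39. The inverse of x ↦ x^21 on (ℤ_{47})^× is x ↦ x^11, because 21·11 = 231 = 5·46 + 1 ≡ 1 (mod 46) and x^{46} = 1 for x ≠ 0 (Fermat). So ψ⁻¹(39) = 39^11 mod 47.
Repeated squaring mod 47: 39^1 ≡ 39, 39^2 ≡ 39² = 1521 ≡ 17, 39^4 ≡ 17² = 289 ≡ 7, 39^8 ≡ 7² = 49 ≡ 2. Since 11 = 8 + 2 + 1, 39^11 ≡ 2·17·39: 2·17 = 34, then 34·39 = 1326 ≡ 10. So 39^11 ≡ 10 (mod 47).
Hence ψ⁻¹(39) = 10.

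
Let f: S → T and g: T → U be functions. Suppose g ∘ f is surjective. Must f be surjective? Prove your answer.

not surjective

No. Take S = {0, 1, 2}, T = {0, 1, 2, 3, 4}, U = {0}, f(a) = 0 for every a ∈ S, and g(b) = 0 for every b ∈ T.
Then g ∘ f is surjective onto {0}, but 4 ∈ T has no preimage under f, so f is not surjective.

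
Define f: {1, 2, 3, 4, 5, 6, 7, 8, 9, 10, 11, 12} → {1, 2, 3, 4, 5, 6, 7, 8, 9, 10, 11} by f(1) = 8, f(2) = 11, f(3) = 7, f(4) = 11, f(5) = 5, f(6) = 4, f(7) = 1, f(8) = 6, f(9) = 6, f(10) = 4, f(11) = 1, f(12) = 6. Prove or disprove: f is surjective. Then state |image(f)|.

7

No element maps to 2, so f is not surjective.
The image of f is {1, 4, 5, 6, 7, 8, 11}, which has 7 elements.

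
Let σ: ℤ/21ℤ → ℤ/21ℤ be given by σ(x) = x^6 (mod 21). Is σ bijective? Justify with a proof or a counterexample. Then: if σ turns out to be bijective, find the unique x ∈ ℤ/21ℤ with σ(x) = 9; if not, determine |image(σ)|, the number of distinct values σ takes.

σ(1) = 1^6 = 1.
σ(2): Repeated squaring mod 21: 2^1 ≡ 2, 2^2 ≡ 2² = 4, 2^4 ≡ 4² = 16. Since 6 = 4 + 2, 2^6 ≡ 16·4: 16·4 = 64 ≡ 1. So 2^6 ≡ 1 (mod 21).
So σ(1) = σ(2) = 1 while 1 ≠ 2, therefore σ is not injective, hence not bijective.
Since σ is not bijective, we determine |image(σ)|. Computing x^6 mod 21 for each x (by repeated squaring, reducing mod 21 at every step), the values σ(0), σ(1), …, σ(20) are: 0, 1, 1, 15, 1, 1, 15, 7, 1, 15, 1, 1, 15, 1, 7, 15, 1, 1, 15, 1, 1.
The distinct values are {0, 1, 7, 15}; there are 4 of them.

4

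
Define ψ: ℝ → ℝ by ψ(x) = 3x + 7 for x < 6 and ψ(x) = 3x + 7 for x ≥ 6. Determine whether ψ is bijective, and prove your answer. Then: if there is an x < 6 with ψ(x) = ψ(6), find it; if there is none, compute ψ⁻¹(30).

23/3

Both pieces are strictly increasing (slopes 3 and 3), so each is injective on its own interval.
The left piece maps (−∞, 6) onto (−∞, 25); the right piece maps [6, ∞) onto [25, ∞).
Since 25 = 25, the images partition ℝ: ψ is injective and surjective, hence bijective.
Because the two images are disjoint, no x < 6 has ψ(x) = ψ(6), so we compute ψ⁻¹(30): 30 lies in [25, ∞), so solve 3x + 7 = 30: x = (30 − 7)/3 = 23/3.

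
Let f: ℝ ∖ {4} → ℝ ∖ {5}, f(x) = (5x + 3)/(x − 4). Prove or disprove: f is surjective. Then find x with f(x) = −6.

21/11

For any y ≠ 5, solving y(x − 4) = 5x + 3 for x gives a well-defined x ≠ 4. So f is surjective.
Solving f(x) = −6: cross-multiplying gives 5x + 3 = −6(x − 4), which rearranges to 11x = 21, so x = 21/11.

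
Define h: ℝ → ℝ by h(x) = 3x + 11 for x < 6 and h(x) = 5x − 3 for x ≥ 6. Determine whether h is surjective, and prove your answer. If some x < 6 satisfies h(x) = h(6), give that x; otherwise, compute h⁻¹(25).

16/3

Both pieces are strictly increasing (slopes 3 and 5), so each is injective on its own interval.
The left piece maps (−∞, 6) onto (−∞, 29); the right piece maps [6, ∞) onto [27, ∞).
The union (−∞, 29) ∪ [27, ∞) covers ℝ, so h is surjective.
For the follow-up: the images overlap, so an x < 6 with h(x) = h(6) exists. h(6) = 27; solving 3x + 11 = 27 for x < 6 gives x = (27 − 11)/3 = 16/3.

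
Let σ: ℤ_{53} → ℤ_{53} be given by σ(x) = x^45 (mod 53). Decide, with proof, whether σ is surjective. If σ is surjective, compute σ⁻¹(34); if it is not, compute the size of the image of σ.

50

Since 53 is prime, the nonzero elements of ℤ_{53} form a cyclic group of order 52.
As gcd(45, 52) = 1, raising to the 45th power is a bijection on this group: if u^45 ≡ v^45 then (uv^{−1})^45 = 1, and the only element of order dividing gcd(45, 52) = 1 is 1, so u = v.
With σ(0) = 0 this makes σ injective on all of ℤ_{53}, hence bijective (finite equal-size domain and codomain). In particular σ is surjective.
Since σ is surjective, we find the preimage of 34. The inverse of x ↦ x^45 on (ℤ_{53})^× is x ↦ x^37, because 45·37 = 1665 = 32·52 + 1 ≡ 1 (mod 52) and x^{52} = 1 for x ≠ 0 (Fermat). So σ⁻¹(34) = 34^37 mod 53.
Repeated squaring mod 53: 34^1 ≡ 34, 34^2 ≡ 34² = 1156 ≡ 43, 34^4 ≡ 43² = 1849 ≡ 47, 34^8 ≡ 47² = 2209 ≡ 36, 34^16 ≡ 36² = 1296 ≡ 24, 34^32 ≡ 24² = 576 ≡ 46. Since 37 = 32 + 4 + 1, 34^37 ≡ 46·47·34: 46·47 = 2162 ≡ 42, then 42·34 = 1428 ≡ 50. So 34^37 ≡ 50 (mod 53).
Hence σ⁻¹(34) = 50.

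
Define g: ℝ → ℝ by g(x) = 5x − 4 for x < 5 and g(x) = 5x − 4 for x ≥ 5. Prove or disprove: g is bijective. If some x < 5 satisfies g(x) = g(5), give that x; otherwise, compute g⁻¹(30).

Both pieces are strictly increasing (slopes 5 and 5), so each is injective on its own interval.
The left piece maps (−∞, 5) onto (−∞, 21); the right piece maps [5, ∞) onto [21, ∞).
Since 21 = 21, the images partition ℝ: g is injective and surjective, hence bijective.
Because the two images are disjoint, no x < 5 has g(x) = g(5), so we compute g⁻¹(30): 30 lies in [21, ∞), so solve 5x − 4 = 30: x = (30 + 4)/5 = 34/5.

34/5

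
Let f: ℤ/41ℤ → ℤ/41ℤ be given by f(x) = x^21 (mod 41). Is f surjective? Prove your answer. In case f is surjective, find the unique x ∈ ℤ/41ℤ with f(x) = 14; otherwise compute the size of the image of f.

Since 41 is prime, the nonzero elements of ℤ/41ℤ form a cyclic group of order 40.
As gcd(21, 40) = 1, raising to the 21st power is a bijection on this group: if a^21 ≡ b^21 then (ab^{−1})^21 = 1, and the only element of order dividing gcd(21, 40) = 1 is 1, so a = b.
With f(0) = 0 this makes f injective on all of ℤ/41ℤ, hence bijective (finite equal-size domain and codomain). In particular f is surjective.
Since f is surjective, we find the preimage of 14. The inverse of x ↦ x^21 on (ℤ/41ℤ)^× is x ↦ x^21, because 21·21 = 441 = 11·40 + 1 ≡ 1 (mod 40) and x^{40} = 1 for x ≠ 0 (Fermat). So f⁻¹(14) = 14^21 mod 41.
Repeated squaring mod 41: 14^1 ≡ 14, 14^2 ≡ 14² = 196 ≡ 32, 14^4 ≡ 32² = 1024 ≡ 40, 14^8 ≡ 40² = 1600 ≡ 1, 14^16 ≡ 1² = 1. Since 21 = 16 + 4 + 1, 14^21 ≡ 1·40·14: 1·40 = 40, then 40·14 = 560 ≡ 27. So 14^21 ≡ 27 (mod 41).
Hence f⁻¹(14) = 27.

27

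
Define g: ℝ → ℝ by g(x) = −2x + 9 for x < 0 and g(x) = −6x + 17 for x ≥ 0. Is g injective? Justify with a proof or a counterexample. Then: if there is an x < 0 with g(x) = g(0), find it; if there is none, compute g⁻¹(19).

-4

Both pieces are strictly decreasing (slopes −2 and −6), so each is injective on its own interval.
The left piece maps (−∞, 0) onto (9, ∞); the right piece maps [0, ∞) onto (−∞, 17].
These images overlap. In particular g(0) = 17 (right piece), and solving −2x + 9 = 17 on the left piece gives x = −4 < 0.
So g(−4) = g(0) with −4 ≠ 0, and g is not injective. This x = −4 is the requested value below 0.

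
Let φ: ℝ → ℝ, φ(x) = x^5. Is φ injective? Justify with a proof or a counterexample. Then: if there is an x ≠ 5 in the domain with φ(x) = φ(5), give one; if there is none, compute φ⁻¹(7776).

On ℝ, x ↦ x^5 is strictly increasing (since 5 is odd), so φ(u) = φ(v) forces u = v. Therefore φ is injective.
Since x ↦ x^5 is strictly increasing on ℝ, it is injective there, so no x ≠ 5 in the domain has φ(x) = φ(5). We therefore compute φ⁻¹(7776) = 7776^{1/5} = 6 (indeed 6^5 = 7776).

6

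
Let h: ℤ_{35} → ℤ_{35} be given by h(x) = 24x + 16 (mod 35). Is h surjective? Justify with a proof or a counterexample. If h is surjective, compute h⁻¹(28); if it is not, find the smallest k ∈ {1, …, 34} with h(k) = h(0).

Since gcd(24, 35) = 1, 24 is invertible modulo 35. Euclid's algorithm: 35 = 1·24 + 11, 24 = 2·11 + 2, 11 = 5·2 + 1; back-substituting gives 1 = 19·24 − 13·35, so 24⁻¹ ≡ 19 (mod 35).
For any y ∈ ℤ_{35}, x = 19(y − 16) mod 35 satisfies h(x) = 24·19(y − 16) + 16 ≡ y (since 24·19 ≡ 1 mod 35). So every y has a preimage.
Thus h is surjective.
Since h is surjective, we compute h⁻¹(28): solve 24x + 16 ≡ 28 (mod 35), i.e. 24x ≡ 12 (mod 35).
Multiplying by 24⁻¹ = 19 gives x ≡ 19·12 = 228 = 6·35 + 18 ≡ 18 (mod 35).
Check: h(18) = 24·18 + 16 = 448 = 12·35 + 28 ≡ 28 (mod 35).

18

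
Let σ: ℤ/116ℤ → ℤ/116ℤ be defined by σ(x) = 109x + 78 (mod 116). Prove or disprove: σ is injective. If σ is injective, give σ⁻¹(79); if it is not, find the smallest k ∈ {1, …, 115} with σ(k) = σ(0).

33

If σ(a) = σ(b), then 109a ≡ 109b (mod 116). Because gcd(109, 116) = 1, we may cancel 109 to get a ≡ b (mod 116).
So σ is injective.
We now compute 109⁻¹ mod 116 explicitly. Euclid's algorithm: 116 = 1·109 + 7, 109 = 15·7 + 4, 7 = 1·4 + 3, 4 = 1·3 + 1; back-substituting gives 1 = 33·109 − 31·116, so 109⁻¹ ≡ 33 (mod 116).
Since σ is injective, we compute σ⁻¹(79): solve 109x + 78 ≡ 79 (mod 116), i.e. 109x ≡ 1 (mod 116).
Multiplying by 109⁻¹ = 33 gives x ≡ 33·1 = 33 ≡ 33 (mod 116).
Check: σ(33) = 109·33 + 78 = 3675 = 31·116 + 79 ≡ 79 (mod 116).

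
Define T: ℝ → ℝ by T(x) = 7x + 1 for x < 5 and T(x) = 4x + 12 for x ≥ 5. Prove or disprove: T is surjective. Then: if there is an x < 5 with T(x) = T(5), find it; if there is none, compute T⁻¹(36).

Both pieces are strictly increasing (slopes 7 and 4), so each is injective on its own interval.
The left piece maps (−∞, 5) onto (−∞, 36); the right piece maps [5, ∞) onto [32, ∞).
The union (−∞, 36) ∪ [32, ∞) covers ℝ, so T is surjective.
For the follow-up: the images overlap, so an x < 5 with T(x) = T(5) exists. T(5) = 32; solving 7x + 1 = 32 for x < 5 gives x = (32 − 1)/7 = 31/7.

31/7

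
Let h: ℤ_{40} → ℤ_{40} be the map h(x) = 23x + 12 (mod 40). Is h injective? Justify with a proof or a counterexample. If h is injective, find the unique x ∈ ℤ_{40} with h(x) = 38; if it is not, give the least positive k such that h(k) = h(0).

22

Suppose h(a) = h(b) in ℤ_{40}. Then 23a + 12 ≡ 23b + 12 (mod 40), hence 23(a − b) ≡ 0 (mod 40).
Since gcd(23, 40) = 1, 23 is invertible modulo 40, hence a − b ≡ 0 (mod 40), i.e. a = b.
Therefore h is injective.
We now compute 23⁻¹ mod 40 explicitly. Euclid's algorithm: 40 = 1·23 + 17, 23 = 1·17 + 6, 17 = 2·6 + 5, 6 = 1·5 + 1; back-substituting gives 1 = 7·23 − 4·40, so 23⁻¹ ≡ 7 (mod 40).
Since h is injective, we find h⁻¹(38): we need 23x ≡ 38 − 12 ≡ 26 (mod 40). Using 23⁻¹ = 7: x ≡ 7·26 = 182 = 4·40 + 22, so x = 22.
Check: h(22) = 23·22 + 12 = 518 = 12·40 + 38 ≡ 38 (mod 40).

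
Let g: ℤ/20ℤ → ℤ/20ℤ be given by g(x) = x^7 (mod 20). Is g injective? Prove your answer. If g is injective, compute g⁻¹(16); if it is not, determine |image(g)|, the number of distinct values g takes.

15

g(0) = 0^7 = 0.
g(10): Repeated squaring mod 20: 10^1 ≡ 10, 10^2 ≡ 10² = 100 ≡ 0, 10^4 ≡ 0² = 0. Since 7 = 4 + 2 + 1, 10^7 ≡ 0·0·10: 0·0 = 0, then 0·10 = 0. So 10^7 ≡ 0 (mod 20).
So g(0) = g(10) = 0 while 0 ≠ 10, thus g is not injective.
Since g is not injective, we determine |image(g)|. Computing x^7 mod 20 for each x (by repeated squaring, reducing mod 20 at every step), the values g(0), g(1), …, g(19) are: 0, 1, 8, 7, 4, 5, 16, 3, 12, 9, 0, 11, 8, 17, 4, 15, 16, 13, 12, 19.
The distinct values are {0, 1, 3, 4, 5, 7, 8, 9, 11, 12, 13, 15, 16, 17, 19}; there are 15 of them.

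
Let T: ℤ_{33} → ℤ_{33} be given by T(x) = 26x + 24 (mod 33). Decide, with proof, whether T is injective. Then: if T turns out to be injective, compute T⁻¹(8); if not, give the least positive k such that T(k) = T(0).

Recall: T is injective when T(a) = T(b) forces a = b.
If T(a) = T(b), then 26a ≡ 26b (mod 33). Because gcd(26, 33) = 1, we may cancel 26 to get a ≡ b (mod 33).
Thus T is injective.
We now compute 26⁻¹ mod 33 explicitly. Euclid's algorithm: 33 = 1·26 + 7, 26 = 3·7 + 5, 7 = 1·5 + 2, 5 = 2·2 + 1; back-substituting gives 1 = 14·26 − 11·33, so 26⁻¹ ≡ 14 (mod 33).
Since T is injective, we find T⁻¹(8): we need 26x ≡ 8 − 24 ≡ 17 (mod 33). Using 26⁻¹ = 14: x ≡ 14·17 = 238 = 7·33 + 7, so x = 7.
Check: T(7) = 26·7 + 24 = 206 = 6·33 + 8 ≡ 8 (mod 33).

7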